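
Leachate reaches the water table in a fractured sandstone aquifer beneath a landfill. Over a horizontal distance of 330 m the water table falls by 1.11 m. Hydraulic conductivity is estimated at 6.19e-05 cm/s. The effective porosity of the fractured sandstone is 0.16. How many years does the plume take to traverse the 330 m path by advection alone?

Convert K: 6.19e-05 cm/s × 864 = 0.05348 m/day.
Hydraulic gradient i = Δh / L = 1.11 / 330 = 0.003364.
Darcy flux q = K · i = 0.05348 × 0.003364 = 0.0001799 m/day.
Seepage velocity v = q / n_e = 0.0001799 / 0.16 = 0.001124 m/day.
Travel time t = L / v = 330 / 0.001124 = 2.935e+05 days = 803.6 years.

804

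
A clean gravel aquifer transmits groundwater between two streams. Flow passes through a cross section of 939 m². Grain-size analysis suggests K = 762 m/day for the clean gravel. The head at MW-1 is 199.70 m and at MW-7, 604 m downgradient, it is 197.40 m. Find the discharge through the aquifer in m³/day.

Hydraulic gradient i = (199.70 − 197.40) / 604 = 2.3 / 604 = 0.003808.
Darcy's law: Q = K · A · i = 762.0 × 939.0 × 0.003808 = 2725 m³/day.

2720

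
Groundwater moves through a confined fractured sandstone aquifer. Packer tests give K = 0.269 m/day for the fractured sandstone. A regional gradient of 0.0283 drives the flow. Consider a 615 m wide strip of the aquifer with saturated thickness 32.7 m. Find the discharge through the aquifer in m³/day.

Cross-sectional area A = 615 × 32.7 = 20110 m².
Hydraulic gradient i = 0.0283.
Darcy's law: Q = K · A · i = 0.2690 × 20110 × 0.02830 = 153.1 m³/day.

153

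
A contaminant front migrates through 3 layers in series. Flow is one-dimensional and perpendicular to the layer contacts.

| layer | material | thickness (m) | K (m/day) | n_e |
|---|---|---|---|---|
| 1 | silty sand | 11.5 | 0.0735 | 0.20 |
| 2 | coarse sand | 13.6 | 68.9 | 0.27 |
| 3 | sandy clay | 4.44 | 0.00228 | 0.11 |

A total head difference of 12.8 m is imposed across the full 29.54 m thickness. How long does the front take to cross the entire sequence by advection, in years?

With flow normal to the layers, continuity requires the same specific discharge q through every layer.
Σ(b_i/K_i) = 11.5/0.0735 + 13.6/68.9 + 4.44/0.00228 = 2104 d.
q = Δh / Σ(b_i/K_i) = 12.8 / 2104 = 0.006084 m/day.
In each layer the seepage velocity is v_i = q/n_i, so the layer transit time is t_i = b_i·n_i / q:
  layer 1 (silty sand): t_1 = 11.5 × 0.20 / 0.006084 = 378.1 d
  layer 2 (coarse sand): t_2 = 13.6 × 0.27 / 0.006084 = 603.6 d
  layer 3 (sandy clay): t_3 = 4.44 × 0.11 / 0.006084 = 80.28 d
Total t = Σ t_i = 1062 days = 2.907 years.

2.91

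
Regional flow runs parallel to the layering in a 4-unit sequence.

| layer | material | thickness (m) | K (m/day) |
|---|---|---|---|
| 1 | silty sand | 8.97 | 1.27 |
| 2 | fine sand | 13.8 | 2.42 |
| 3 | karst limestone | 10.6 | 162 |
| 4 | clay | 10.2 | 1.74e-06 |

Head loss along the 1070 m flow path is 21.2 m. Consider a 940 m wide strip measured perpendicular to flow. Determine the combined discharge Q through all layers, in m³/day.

32800

Flow is parallel to layering, so each bed carries its own Darcy discharge and the transmissivities add.
Σ(K_i·b_i) = 1.27×8.97 + 2.42×13.8 + 162×10.6 + 1.74e-06×10.2 = 1762 m²/day.
Hydraulic gradient i = Δh / L = 21.2 / 1070 = 0.01981.
Q = Σ(K_i·b_i) · W · i = 1762 × 940 × 0.01981 = 32816 m³/day.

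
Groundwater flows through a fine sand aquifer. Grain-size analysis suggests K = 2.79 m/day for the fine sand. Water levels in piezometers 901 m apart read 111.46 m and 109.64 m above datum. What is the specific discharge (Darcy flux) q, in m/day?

0.00564

Hydraulic gradient i = (111.46 − 109.64) / 901 = 1.82 / 901 = 0.002020.
Specific discharge q = K · i = 2.790 × 0.002020 = 0.005636 m/day.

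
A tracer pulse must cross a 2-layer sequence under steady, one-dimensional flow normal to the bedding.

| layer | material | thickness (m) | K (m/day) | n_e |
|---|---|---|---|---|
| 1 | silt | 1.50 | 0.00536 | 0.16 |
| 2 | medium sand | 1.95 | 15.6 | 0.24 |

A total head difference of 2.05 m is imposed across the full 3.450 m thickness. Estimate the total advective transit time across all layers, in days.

With flow normal to the layers, continuity requires the same specific discharge q through every layer.
Σ(b_i/K_i) = 1.50/0.00536 + 1.95/15.6 = 280.0 d.
q = Δh / Σ(b_i/K_i) = 2.05 / 280.0 = 0.007322 m/day.
In each layer the seepage velocity is v_i = q/n_i, so the layer transit time is t_i = b_i·n_i / q:
  layer 1 (silt): t_1 = 1.50 × 0.16 / 0.007322 = 32.78 d
  layer 2 (medium sand): t_2 = 1.95 × 0.24 / 0.007322 = 63.92 d
Total t = Σ t_i = 96.69 days.

96.7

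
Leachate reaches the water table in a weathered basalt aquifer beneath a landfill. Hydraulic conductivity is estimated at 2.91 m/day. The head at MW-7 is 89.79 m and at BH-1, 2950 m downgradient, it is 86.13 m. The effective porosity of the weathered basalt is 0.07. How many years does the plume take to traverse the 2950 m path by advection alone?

157

Hydraulic gradient i = (89.79 − 86.13) / 2950 = 3.66 / 2950 = 0.001241.
Darcy flux q = K · i = 2.910 × 0.001241 = 0.003610 m/day.
Seepage velocity v = q / n_e = 0.003610 / 0.07 = 0.05158 m/day.
Travel time t = L / v = 2950 / 0.05158 = 57196 days = 156.6 years.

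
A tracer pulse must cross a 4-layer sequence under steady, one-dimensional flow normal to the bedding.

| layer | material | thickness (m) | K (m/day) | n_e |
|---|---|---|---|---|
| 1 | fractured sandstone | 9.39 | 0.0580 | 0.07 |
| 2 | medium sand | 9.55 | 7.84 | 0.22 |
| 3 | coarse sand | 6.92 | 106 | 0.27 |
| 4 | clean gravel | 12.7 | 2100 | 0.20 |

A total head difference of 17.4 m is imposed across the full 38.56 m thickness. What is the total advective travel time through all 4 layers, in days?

67.2

With flow normal to the layers, continuity requires the same specific discharge q through every layer.
Σ(b_i/K_i) = 9.39/0.0580 + 9.55/7.84 + 6.92/106 + 12.7/2100 = 163.2 d.
q = Δh / Σ(b_i/K_i) = 17.4 / 163.2 = 0.1066 m/day.
In each layer the seepage velocity is v_i = q/n_i, so the layer transit time is t_i = b_i·n_i / q:
  layer 1 (fractured sandstone): t_1 = 9.39 × 0.07 / 0.1066 = 6.164 d
  layer 2 (medium sand): t_2 = 9.55 × 0.22 / 0.1066 = 19.70 d
  layer 3 (coarse sand): t_3 = 6.92 × 0.27 / 0.1066 = 17.52 d
  layer 4 (clean gravel): t_4 = 12.7 × 0.20 / 0.1066 = 23.82 d
Total t = Σ t_i = 67.21 days.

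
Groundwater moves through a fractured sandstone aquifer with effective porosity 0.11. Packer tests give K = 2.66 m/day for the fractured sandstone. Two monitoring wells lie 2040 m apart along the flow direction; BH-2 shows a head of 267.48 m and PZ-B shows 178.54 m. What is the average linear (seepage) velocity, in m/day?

1.05

Hydraulic gradient i = (267.48 − 178.54) / 2040 = 88.94 / 2040 = 0.04360.
Darcy flux q = K · i = 2.660 × 0.04360 = 0.1160 m/day.
Seepage velocity v = q / n_e = 0.1160 / 0.11 = 1.054 m/day.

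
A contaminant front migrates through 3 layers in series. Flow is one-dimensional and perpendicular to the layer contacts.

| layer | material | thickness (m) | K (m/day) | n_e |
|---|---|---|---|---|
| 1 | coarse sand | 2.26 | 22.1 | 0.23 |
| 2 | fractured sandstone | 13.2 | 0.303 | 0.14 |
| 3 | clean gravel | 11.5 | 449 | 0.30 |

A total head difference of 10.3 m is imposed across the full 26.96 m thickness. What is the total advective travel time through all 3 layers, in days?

24.7

With flow normal to the layers, continuity requires the same specific discharge q through every layer.
Σ(b_i/K_i) = 2.26/22.1 + 13.2/0.303 + 11.5/449 = 43.69 d.
q = Δh / Σ(b_i/K_i) = 10.3 / 43.69 = 0.2357 m/day.
In each layer the seepage velocity is v_i = q/n_i, so the layer transit time is t_i = b_i·n_i / q:
  layer 1 (coarse sand): t_1 = 2.26 × 0.23 / 0.2357 = 2.205 d
  layer 2 (fractured sandstone): t_2 = 13.2 × 0.14 / 0.2357 = 7.839 d
  layer 3 (clean gravel): t_3 = 11.5 × 0.30 / 0.2357 = 14.63 d
Total t = Σ t_i = 24.68 days.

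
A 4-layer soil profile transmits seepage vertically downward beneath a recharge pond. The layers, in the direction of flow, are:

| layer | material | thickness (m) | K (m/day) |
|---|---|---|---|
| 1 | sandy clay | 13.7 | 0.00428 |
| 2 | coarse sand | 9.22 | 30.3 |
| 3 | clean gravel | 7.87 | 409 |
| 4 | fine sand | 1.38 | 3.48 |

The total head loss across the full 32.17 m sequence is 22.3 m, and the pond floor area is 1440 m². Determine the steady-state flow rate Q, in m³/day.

Flow is perpendicular to layering, so the layers act in series and the equivalent K is the thickness-weighted harmonic mean.
Total thickness L = 13.7 + 9.22 + 7.87 + 1.38 = 32.17 m.
Σ(b_i/K_i) = 13.7/0.00428 + 9.22/30.3 + 7.87/409 + 1.38/3.48 = 3202 d.
K_eq = L / Σ(b_i/K_i) = 32.17 / 3202 = 0.01005 m/day.
Q = K_eq · A · (Δh/L) = 0.01005 × 1440 × (22.3/32.17) = 10.03 m³/day.

10.0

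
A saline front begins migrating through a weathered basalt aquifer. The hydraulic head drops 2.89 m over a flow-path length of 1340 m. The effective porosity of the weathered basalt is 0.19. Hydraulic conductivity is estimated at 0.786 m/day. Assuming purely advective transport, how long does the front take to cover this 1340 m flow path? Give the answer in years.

411

Hydraulic gradient i = Δh / L = 2.89 / 1340 = 0.002157.
Darcy flux q = K · i = 0.7860 × 0.002157 = 0.001695 m/day.
Seepage velocity v = q / n_e = 0.001695 / 0.19 = 0.008922 m/day.
Travel time t = L / v = 1340 / 0.008922 = 1.502e+05 days = 411.2 years.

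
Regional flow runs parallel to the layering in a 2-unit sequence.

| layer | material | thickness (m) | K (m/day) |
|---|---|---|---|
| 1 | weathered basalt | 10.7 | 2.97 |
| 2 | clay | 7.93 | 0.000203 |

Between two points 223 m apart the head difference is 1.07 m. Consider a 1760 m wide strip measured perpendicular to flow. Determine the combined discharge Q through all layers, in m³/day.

Flow is parallel to layering, so each bed carries its own Darcy discharge and the transmissivities add.
Σ(K_i·b_i) = 2.97×10.7 + 0.000203×7.93 = 31.78 m²/day.
Hydraulic gradient i = Δh / L = 1.07 / 223 = 0.004798.
Q = Σ(K_i·b_i) · W · i = 31.78 × 1760 × 0.004798 = 268.4 m³/day.

268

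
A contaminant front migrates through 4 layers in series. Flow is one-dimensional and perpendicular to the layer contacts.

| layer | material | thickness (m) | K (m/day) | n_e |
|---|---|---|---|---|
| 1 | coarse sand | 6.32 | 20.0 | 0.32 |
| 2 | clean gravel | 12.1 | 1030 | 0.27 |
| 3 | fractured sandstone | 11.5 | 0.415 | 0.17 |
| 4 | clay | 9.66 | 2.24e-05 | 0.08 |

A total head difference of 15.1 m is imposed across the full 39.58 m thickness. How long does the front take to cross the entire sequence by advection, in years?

With flow normal to the layers, continuity requires the same specific discharge q through every layer.
Σ(b_i/K_i) = 6.32/20.0 + 12.1/1030 + 11.5/0.415 + 9.66/2.24e-05 = 4.313e+05 d.
q = Δh / Σ(b_i/K_i) = 15.1 / 4.313e+05 = 3.501e-05 m/day.
In each layer the seepage velocity is v_i = q/n_i, so the layer transit time is t_i = b_i·n_i / q:
  layer 1 (coarse sand): t_1 = 6.32 × 0.32 / 3.501e-05 = 57763 d
  layer 2 (clean gravel): t_2 = 12.1 × 0.27 / 3.501e-05 = 93310 d
  layer 3 (fractured sandstone): t_3 = 11.5 × 0.17 / 3.501e-05 = 55838 d
  layer 4 (clay): t_4 = 9.66 × 0.08 / 3.501e-05 = 22072 d
Total t = Σ t_i = 2.290e+05 days = 626.9 years.

627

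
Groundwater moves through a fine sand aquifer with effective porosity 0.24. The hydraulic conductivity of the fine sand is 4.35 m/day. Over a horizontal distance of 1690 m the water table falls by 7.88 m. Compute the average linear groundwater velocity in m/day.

Hydraulic gradient i = Δh / L = 7.88 / 1690 = 0.004663.
Darcy flux q = K · i = 4.350 × 0.004663 = 0.02028 m/day.
Seepage velocity v = q / n_e = 0.02028 / 0.24 = 0.08451 m/day.

0.0845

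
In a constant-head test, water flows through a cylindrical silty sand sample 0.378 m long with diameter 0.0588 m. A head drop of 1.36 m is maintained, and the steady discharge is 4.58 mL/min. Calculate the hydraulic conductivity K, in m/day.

0.675

Cross-sectional area A = π·(d/2)² = π × (0.0588/2)² = 0.002715 m².
Convert discharge: 4.58 mL/min = 7.633e-08 m³/s.
Darcy's law rearranged: K = Q·L / (A·Δh) = 7.633e-08 × 0.378 / (0.002715 × 1.36) = 7.813e-06 m/s = 0.6751 m/day.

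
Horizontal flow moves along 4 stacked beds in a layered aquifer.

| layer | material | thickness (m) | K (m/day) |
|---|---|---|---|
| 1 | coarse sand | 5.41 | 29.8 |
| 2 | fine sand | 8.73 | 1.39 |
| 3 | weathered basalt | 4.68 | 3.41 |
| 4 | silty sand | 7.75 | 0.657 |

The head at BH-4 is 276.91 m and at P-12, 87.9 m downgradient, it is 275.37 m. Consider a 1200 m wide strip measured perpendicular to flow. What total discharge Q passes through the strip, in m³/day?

4090

Flow is parallel to layering, so each bed carries its own Darcy discharge and the transmissivities add.
Σ(K_i·b_i) = 29.8×5.41 + 1.39×8.73 + 3.41×4.68 + 0.657×7.75 = 194.4 m²/day.
Hydraulic gradient i = (276.91 − 275.37) / 87.9 = 1.54 / 87.9 = 0.01752.
Q = Σ(K_i·b_i) · W · i = 194.4 × 1200 × 0.01752 = 4087 m³/day.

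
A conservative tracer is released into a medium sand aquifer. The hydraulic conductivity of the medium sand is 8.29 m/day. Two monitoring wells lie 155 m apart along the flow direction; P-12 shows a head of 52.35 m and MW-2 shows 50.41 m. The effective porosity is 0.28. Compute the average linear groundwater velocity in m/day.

Hydraulic gradient i = (52.35 − 50.41) / 155 = 1.94 / 155 = 0.01252.
Darcy flux q = K · i = 8.290 × 0.01252 = 0.1038 m/day.
Seepage velocity v = q / n_e = 0.1038 / 0.28 = 0.3706 m/day.

0.371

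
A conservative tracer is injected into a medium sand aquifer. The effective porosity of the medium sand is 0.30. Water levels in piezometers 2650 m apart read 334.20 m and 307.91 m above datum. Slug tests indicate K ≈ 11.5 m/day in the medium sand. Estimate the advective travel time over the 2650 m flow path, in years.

Hydraulic gradient i = (334.20 − 307.91) / 2650 = 26.29 / 2650 = 0.009921.
Darcy flux q = K · i = 11.50 × 0.009921 = 0.1141 m/day.
Seepage velocity v = q / n_e = 0.1141 / 0.30 = 0.3803 m/day.
Travel time t = L / v = 2650 / 0.3803 = 6968 days = 19.08 years.

19.1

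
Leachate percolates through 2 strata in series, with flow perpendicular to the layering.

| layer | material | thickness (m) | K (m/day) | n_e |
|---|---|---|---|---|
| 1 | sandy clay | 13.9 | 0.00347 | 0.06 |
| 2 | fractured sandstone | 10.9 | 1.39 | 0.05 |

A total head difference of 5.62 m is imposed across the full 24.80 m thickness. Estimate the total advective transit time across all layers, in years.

2.70

With flow normal to the layers, continuity requires the same specific discharge q through every layer.
Σ(b_i/K_i) = 13.9/0.00347 + 10.9/1.39 = 4014 d.
q = Δh / Σ(b_i/K_i) = 5.62 / 4014 = 0.001400 m/day.
In each layer the seepage velocity is v_i = q/n_i, so the layer transit time is t_i = b_i·n_i / q:
  layer 1 (sandy clay): t_1 = 13.9 × 0.06 / 0.001400 = 595.6 d
  layer 2 (fractured sandstone): t_2 = 10.9 × 0.05 / 0.001400 = 389.2 d
Total t = Σ t_i = 984.8 days = 2.696 years.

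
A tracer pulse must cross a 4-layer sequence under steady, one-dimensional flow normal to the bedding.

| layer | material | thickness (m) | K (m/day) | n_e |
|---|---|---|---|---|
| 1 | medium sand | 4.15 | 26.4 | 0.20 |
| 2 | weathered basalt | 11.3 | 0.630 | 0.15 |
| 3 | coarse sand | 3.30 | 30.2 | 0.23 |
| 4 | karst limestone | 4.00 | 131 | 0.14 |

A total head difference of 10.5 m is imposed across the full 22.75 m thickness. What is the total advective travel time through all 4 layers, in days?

With flow normal to the layers, continuity requires the same specific discharge q through every layer.
Σ(b_i/K_i) = 4.15/26.4 + 11.3/0.630 + 3.30/30.2 + 4.00/131 = 18.23 d.
q = Δh / Σ(b_i/K_i) = 10.5 / 18.23 = 0.5759 m/day.
In each layer the seepage velocity is v_i = q/n_i, so the layer transit time is t_i = b_i·n_i / q:
  layer 1 (medium sand): t_1 = 4.15 × 0.20 / 0.5759 = 1.441 d
  layer 2 (weathered basalt): t_2 = 11.3 × 0.15 / 0.5759 = 2.943 d
  layer 3 (coarse sand): t_3 = 3.30 × 0.23 / 0.5759 = 1.318 d
  layer 4 (karst limestone): t_4 = 4.00 × 0.14 / 0.5759 = 0.9725 d
Total t = Σ t_i = 6.675 days.

6.68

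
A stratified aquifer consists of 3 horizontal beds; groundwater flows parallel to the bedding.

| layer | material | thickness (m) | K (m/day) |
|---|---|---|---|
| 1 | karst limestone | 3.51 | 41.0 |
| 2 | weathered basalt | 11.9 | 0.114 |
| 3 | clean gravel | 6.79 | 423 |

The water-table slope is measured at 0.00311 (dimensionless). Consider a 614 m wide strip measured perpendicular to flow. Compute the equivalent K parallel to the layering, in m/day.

136

Flow is parallel to layering, so each bed carries its own Darcy discharge and the transmissivities add.
Σ(K_i·b_i) = 41.0×3.51 + 0.114×11.9 + 423×6.79 = 3017 m²/day.
Total thickness b = 22.20 m, so K_eq = Σ(K_i·b_i)/b = 135.9 m/day.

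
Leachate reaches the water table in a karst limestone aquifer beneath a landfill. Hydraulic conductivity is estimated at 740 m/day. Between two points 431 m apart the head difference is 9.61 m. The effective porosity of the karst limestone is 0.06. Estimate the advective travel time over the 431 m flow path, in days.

Hydraulic gradient i = Δh / L = 9.61 / 431 = 0.02230.
Darcy flux q = K · i = 740.0 × 0.02230 = 16.50 m/day.
Seepage velocity v = q / n_e = 16.50 / 0.06 = 275.0 m/day.
Travel time t = L / v = 431 / 275.0 = 1.567 days.

1.57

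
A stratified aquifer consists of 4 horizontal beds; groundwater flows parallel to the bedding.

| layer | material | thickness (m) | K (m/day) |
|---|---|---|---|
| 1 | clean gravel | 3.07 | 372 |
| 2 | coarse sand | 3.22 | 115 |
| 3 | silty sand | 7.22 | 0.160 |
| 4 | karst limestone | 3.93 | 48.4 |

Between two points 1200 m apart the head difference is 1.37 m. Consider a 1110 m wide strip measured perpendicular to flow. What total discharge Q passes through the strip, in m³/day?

Flow is parallel to layering, so each bed carries its own Darcy discharge and the transmissivities add.
Σ(K_i·b_i) = 372×3.07 + 115×3.22 + 0.160×7.22 + 48.4×3.93 = 1704 m²/day.
Hydraulic gradient i = Δh / L = 1.37 / 1200 = 0.001142.
Q = Σ(K_i·b_i) · W · i = 1704 × 1110 × 0.001142 = 2159 m³/day.

2160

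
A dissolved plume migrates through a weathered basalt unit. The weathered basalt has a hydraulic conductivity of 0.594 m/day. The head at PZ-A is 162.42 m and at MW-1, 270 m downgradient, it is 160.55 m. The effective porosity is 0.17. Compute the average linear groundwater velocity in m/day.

Hydraulic gradient i = (162.42 − 160.55) / 270 = 1.87 / 270 = 0.006926.
Darcy flux q = K · i = 0.5940 × 0.006926 = 0.004114 m/day.
Seepage velocity v = q / n_e = 0.004114 / 0.17 = 0.02420 m/day.

0.0242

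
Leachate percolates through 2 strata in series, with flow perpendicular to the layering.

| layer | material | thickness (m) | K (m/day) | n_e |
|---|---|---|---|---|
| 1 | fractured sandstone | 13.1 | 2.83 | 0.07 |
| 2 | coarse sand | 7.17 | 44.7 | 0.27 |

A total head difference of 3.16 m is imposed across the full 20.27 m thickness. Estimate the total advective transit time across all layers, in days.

4.32

With flow normal to the layers, continuity requires the same specific discharge q through every layer.
Σ(b_i/K_i) = 13.1/2.83 + 7.17/44.7 = 4.789 d.
q = Δh / Σ(b_i/K_i) = 3.16 / 4.789 = 0.6598 m/day.
In each layer the seepage velocity is v_i = q/n_i, so the layer transit time is t_i = b_i·n_i / q:
  layer 1 (fractured sandstone): t_1 = 13.1 × 0.07 / 0.6598 = 1.390 d
  layer 2 (coarse sand): t_2 = 7.17 × 0.27 / 0.6598 = 2.934 d
Total t = Σ t_i = 4.324 days.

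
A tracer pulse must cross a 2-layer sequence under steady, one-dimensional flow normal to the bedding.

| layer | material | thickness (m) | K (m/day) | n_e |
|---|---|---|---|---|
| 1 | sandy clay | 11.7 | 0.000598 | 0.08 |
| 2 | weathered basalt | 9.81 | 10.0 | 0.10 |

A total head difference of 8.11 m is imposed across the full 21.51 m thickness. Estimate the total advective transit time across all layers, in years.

12.7

With flow normal to the layers, continuity requires the same specific discharge q through every layer.
Σ(b_i/K_i) = 11.7/0.000598 + 9.81/10.0 = 19566 d.
q = Δh / Σ(b_i/K_i) = 8.11 / 19566 = 0.0004145 m/day.
In each layer the seepage velocity is v_i = q/n_i, so the layer transit time is t_i = b_i·n_i / q:
  layer 1 (sandy clay): t_1 = 11.7 × 0.08 / 0.0004145 = 2258 d
  layer 2 (weathered basalt): t_2 = 9.81 × 0.10 / 0.0004145 = 2367 d
Total t = Σ t_i = 4625 days = 12.66 years.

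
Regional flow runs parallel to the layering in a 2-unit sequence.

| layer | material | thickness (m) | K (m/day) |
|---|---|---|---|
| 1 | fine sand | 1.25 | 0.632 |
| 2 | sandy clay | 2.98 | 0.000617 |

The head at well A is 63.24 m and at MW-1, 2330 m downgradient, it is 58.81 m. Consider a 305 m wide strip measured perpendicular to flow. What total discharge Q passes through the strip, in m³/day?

Flow is parallel to layering, so each bed carries its own Darcy discharge and the transmissivities add.
Σ(K_i·b_i) = 0.632×1.25 + 0.000617×2.98 = 0.7918 m²/day.
Hydraulic gradient i = (63.24 − 58.81) / 2330 = 4.43 / 2330 = 0.001901.
Q = Σ(K_i·b_i) · W · i = 0.7918 × 305 × 0.001901 = 0.4592 m³/day.

0.459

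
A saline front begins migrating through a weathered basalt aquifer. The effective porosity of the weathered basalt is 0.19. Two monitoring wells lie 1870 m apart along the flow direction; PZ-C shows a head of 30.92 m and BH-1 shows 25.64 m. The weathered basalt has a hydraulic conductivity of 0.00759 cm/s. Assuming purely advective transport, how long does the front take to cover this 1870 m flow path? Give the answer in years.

52.5

Convert K: 0.00759 cm/s × 864 = 6.558 m/day.
Hydraulic gradient i = (30.92 − 25.64) / 1870 = 5.28 / 1870 = 0.002824.
Darcy flux q = K · i = 6.558 × 0.002824 = 0.01852 m/day.
Seepage velocity v = q / n_e = 0.01852 / 0.19 = 0.09745 m/day.
Travel time t = L / v = 1870 / 0.09745 = 19189 days = 52.54 years.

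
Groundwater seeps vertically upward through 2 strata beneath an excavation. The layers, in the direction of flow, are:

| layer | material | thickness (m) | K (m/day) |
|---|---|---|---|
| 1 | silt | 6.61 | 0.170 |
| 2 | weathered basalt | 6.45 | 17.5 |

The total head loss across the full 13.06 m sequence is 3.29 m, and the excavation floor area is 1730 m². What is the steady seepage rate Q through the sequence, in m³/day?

Flow is perpendicular to layering, so the layers act in series and the equivalent K is the thickness-weighted harmonic mean.
Total thickness L = 6.61 + 6.45 = 13.06 m.
Σ(b_i/K_i) = 6.61/0.170 + 6.45/17.5 = 39.25 d.
K_eq = L / Σ(b_i/K_i) = 13.06 / 39.25 = 0.3327 m/day.
Q = K_eq · A · (Δh/L) = 0.3327 × 1730 × (3.29/13.06) = 145.0 m³/day.

145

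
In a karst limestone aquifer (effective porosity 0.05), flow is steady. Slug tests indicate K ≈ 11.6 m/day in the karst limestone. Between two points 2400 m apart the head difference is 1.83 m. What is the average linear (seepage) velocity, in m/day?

Hydraulic gradient i = Δh / L = 1.83 / 2400 = 0.0007625.
Darcy flux q = K · i = 11.60 × 0.0007625 = 0.008845 m/day.
Seepage velocity v = q / n_e = 0.008845 / 0.05 = 0.1769 m/day.

0.177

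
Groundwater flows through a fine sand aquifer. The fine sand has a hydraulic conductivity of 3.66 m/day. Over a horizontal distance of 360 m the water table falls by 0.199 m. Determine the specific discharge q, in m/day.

0.00202

Hydraulic gradient i = Δh / L = 0.199 / 360 = 0.0005528.
Specific discharge q = K · i = 3.660 × 0.0005528 = 0.002023 m/day.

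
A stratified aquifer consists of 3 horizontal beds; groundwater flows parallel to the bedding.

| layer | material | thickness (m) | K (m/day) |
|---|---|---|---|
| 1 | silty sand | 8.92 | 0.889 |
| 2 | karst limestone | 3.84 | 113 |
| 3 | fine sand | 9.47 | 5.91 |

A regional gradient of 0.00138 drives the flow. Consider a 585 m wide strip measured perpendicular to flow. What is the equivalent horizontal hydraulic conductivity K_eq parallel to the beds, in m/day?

Flow is parallel to layering, so each bed carries its own Darcy discharge and the transmissivities add.
Σ(K_i·b_i) = 0.889×8.92 + 113×3.84 + 5.91×9.47 = 497.8 m²/day.
Total thickness b = 22.23 m, so K_eq = Σ(K_i·b_i)/b = 22.39 m/day.

22.4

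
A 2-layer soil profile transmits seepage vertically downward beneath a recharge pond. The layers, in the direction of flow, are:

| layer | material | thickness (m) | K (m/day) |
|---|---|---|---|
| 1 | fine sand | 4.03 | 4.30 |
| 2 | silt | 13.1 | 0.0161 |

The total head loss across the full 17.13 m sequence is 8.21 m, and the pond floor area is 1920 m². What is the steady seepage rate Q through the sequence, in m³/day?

Flow is perpendicular to layering, so the layers act in series and the equivalent K is the thickness-weighted harmonic mean.
Total thickness L = 4.03 + 13.1 = 17.13 m.
Σ(b_i/K_i) = 4.03/4.30 + 13.1/0.0161 = 814.6 d.
K_eq = L / Σ(b_i/K_i) = 17.13 / 814.6 = 0.02103 m/day.
Q = K_eq · A · (Δh/L) = 0.02103 × 1920 × (8.21/17.13) = 19.35 m³/day.

19.4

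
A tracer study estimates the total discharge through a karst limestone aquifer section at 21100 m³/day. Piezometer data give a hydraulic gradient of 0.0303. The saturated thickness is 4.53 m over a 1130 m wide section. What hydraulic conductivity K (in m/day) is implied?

136

Cross-sectional area A = 1130 × 4.53 = 5119 m².
Hydraulic gradient i = 0.0303.
From Q = K·A·i, K = Q / (A·i) = 21100 / (5119 × 0.03030) = 136.0 m/day.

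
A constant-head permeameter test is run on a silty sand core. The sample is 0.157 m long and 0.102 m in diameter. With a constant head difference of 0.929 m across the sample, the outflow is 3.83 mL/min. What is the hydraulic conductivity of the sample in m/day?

0.114

Cross-sectional area A = π·(d/2)² = π × (0.102/2)² = 0.008171 m².
Convert discharge: 3.83 mL/min = 6.383e-08 m³/s.
Darcy's law rearranged: K = Q·L / (A·Δh) = 6.383e-08 × 0.157 / (0.008171 × 0.929) = 1.320e-06 m/s = 0.1141 m/day.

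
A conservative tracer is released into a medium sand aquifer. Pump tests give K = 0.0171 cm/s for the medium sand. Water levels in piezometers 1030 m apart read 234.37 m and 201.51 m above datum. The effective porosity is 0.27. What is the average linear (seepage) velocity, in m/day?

Convert K: 0.0171 cm/s × 864 = 14.77 m/day.
Hydraulic gradient i = (234.37 − 201.51) / 1030 = 32.86 / 1030 = 0.03190.
Darcy flux q = K · i = 14.77 × 0.03190 = 0.4713 m/day.
Seepage velocity v = q / n_e = 0.4713 / 0.27 = 1.746 m/day.

1.75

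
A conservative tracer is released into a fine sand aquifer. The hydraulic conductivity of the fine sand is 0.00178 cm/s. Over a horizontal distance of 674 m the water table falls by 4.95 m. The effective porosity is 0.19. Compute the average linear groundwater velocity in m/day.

0.0594

Convert K: 0.00178 cm/s × 864 = 1.538 m/day.
Hydraulic gradient i = Δh / L = 4.95 / 674 = 0.007344.
Darcy flux q = K · i = 1.538 × 0.007344 = 0.01129 m/day.
Seepage velocity v = q / n_e = 0.01129 / 0.19 = 0.05945 m/day.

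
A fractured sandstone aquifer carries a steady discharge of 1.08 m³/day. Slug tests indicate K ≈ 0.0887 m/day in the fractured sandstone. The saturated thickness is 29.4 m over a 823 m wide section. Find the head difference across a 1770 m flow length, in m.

Cross-sectional area A = 823 × 29.4 = 24196 m².
From Q = K·A·i, i = Q / (K·A) = 1.08 / (0.08870 × 24196) = 0.0005032.
Head loss Δh = i · L = 0.0005032 × 1770 = 0.8907 m.

0.891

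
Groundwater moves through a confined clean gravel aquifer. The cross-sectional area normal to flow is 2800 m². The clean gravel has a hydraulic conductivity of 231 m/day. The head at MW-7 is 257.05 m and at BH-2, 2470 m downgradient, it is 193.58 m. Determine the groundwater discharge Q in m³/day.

Hydraulic gradient i = (257.05 − 193.58) / 2470 = 63.47 / 2470 = 0.02570.
Darcy's law: Q = K · A · i = 231.0 × 2800 × 0.02570 = 16620 m³/day.

16600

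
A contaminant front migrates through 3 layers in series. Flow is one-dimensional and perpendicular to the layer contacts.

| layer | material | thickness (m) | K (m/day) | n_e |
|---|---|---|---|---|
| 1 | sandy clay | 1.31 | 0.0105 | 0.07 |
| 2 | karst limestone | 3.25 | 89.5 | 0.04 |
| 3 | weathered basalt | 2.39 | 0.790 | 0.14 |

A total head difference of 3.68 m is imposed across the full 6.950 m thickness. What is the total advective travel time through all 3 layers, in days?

With flow normal to the layers, continuity requires the same specific discharge q through every layer.
Σ(b_i/K_i) = 1.31/0.0105 + 3.25/89.5 + 2.39/0.790 = 127.8 d.
q = Δh / Σ(b_i/K_i) = 3.68 / 127.8 = 0.02879 m/day.
In each layer the seepage velocity is v_i = q/n_i, so the layer transit time is t_i = b_i·n_i / q:
  layer 1 (sandy clay): t_1 = 1.31 × 0.07 / 0.02879 = 3.185 d
  layer 2 (karst limestone): t_2 = 3.25 × 0.04 / 0.02879 = 4.516 d
  layer 3 (weathered basalt): t_3 = 2.39 × 0.14 / 0.02879 = 11.62 d
Total t = Σ t_i = 19.32 days.

19.3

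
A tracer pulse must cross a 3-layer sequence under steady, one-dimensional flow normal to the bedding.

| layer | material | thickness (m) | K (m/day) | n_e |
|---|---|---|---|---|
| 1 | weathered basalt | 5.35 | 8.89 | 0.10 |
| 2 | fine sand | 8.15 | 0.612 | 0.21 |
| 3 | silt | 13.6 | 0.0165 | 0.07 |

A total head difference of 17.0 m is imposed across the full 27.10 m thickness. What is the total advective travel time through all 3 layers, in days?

With flow normal to the layers, continuity requires the same specific discharge q through every layer.
Σ(b_i/K_i) = 5.35/8.89 + 8.15/0.612 + 13.6/0.0165 = 838.2 d.
q = Δh / Σ(b_i/K_i) = 17.0 / 838.2 = 0.02028 m/day.
In each layer the seepage velocity is v_i = q/n_i, so the layer transit time is t_i = b_i·n_i / q:
  layer 1 (weathered basalt): t_1 = 5.35 × 0.10 / 0.02028 = 26.38 d
  layer 2 (fine sand): t_2 = 8.15 × 0.21 / 0.02028 = 84.38 d
  layer 3 (silt): t_3 = 13.6 × 0.07 / 0.02028 = 46.94 d
Total t = Σ t_i = 157.7 days.

158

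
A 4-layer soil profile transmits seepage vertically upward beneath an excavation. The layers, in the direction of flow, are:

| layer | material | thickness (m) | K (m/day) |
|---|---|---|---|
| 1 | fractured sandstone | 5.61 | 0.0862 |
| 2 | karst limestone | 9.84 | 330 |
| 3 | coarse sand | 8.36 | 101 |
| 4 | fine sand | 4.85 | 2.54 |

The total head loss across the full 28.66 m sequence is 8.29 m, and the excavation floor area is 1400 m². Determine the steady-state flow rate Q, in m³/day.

Flow is perpendicular to layering, so the layers act in series and the equivalent K is the thickness-weighted harmonic mean.
Total thickness L = 5.61 + 9.84 + 8.36 + 4.85 = 28.66 m.
Σ(b_i/K_i) = 5.61/0.0862 + 9.84/330 + 8.36/101 + 4.85/2.54 = 67.10 d.
K_eq = L / Σ(b_i/K_i) = 28.66 / 67.10 = 0.4271 m/day.
Q = K_eq · A · (Δh/L) = 0.4271 × 1400 × (8.29/28.66) = 173.0 m³/day.

173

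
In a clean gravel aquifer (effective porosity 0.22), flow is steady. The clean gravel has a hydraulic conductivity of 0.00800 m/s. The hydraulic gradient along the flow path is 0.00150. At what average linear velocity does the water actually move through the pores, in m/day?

4.71

Convert K: 0.00800 m/s × 86400 = 691.2 m/day.
Hydraulic gradient i = 0.00150.
Darcy flux q = K · i = 691.2 × 0.001500 = 1.037 m/day.
Seepage velocity v = q / n_e = 1.037 / 0.22 = 4.713 m/day.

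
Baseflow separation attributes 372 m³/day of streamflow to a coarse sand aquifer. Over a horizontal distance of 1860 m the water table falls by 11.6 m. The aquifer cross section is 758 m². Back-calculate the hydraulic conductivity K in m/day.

Hydraulic gradient i = Δh / L = 11.6 / 1860 = 0.006237.
From Q = K·A·i, K = Q / (A·i) = 372 / (758.0 × 0.006237) = 78.69 m/day.

78.7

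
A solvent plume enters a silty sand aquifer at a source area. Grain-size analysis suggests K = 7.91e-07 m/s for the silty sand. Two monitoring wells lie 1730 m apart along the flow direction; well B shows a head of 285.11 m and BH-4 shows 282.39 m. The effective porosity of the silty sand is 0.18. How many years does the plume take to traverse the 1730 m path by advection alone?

Convert K: 7.91e-07 m/s × 86400 = 0.06834 m/day.
Hydraulic gradient i = (285.11 − 282.39) / 1730 = 2.72 / 1730 = 0.001572.
Darcy flux q = K · i = 0.06834 × 0.001572 = 0.0001075 m/day.
Seepage velocity v = q / n_e = 0.0001075 / 0.18 = 0.0005970 m/day.
Travel time t = L / v = 1730 / 0.0005970 = 2.898e+06 days = 7934 years.

7930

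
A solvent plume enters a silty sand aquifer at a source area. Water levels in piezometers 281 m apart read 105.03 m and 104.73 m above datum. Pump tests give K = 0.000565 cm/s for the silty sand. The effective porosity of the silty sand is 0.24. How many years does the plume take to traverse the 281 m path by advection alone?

Convert K: 0.000565 cm/s × 864 = 0.4882 m/day.
Hydraulic gradient i = (105.03 − 104.73) / 281 = 0.3 / 281 = 0.001068.
Darcy flux q = K · i = 0.4882 × 0.001068 = 0.0005212 m/day.
Seepage velocity v = q / n_e = 0.0005212 / 0.24 = 0.002172 m/day.
Travel time t = L / v = 281 / 0.002172 = 1.294e+05 days = 354.3 years.

354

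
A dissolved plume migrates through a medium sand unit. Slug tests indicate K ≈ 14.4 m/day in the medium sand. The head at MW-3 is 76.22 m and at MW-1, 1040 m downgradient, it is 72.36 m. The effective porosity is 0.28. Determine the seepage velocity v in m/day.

0.191

Hydraulic gradient i = (76.22 − 72.36) / 1040 = 3.86 / 1040 = 0.003712.
Darcy flux q = K · i = 14.40 × 0.003712 = 0.05345 m/day.
Seepage velocity v = q / n_e = 0.05345 / 0.28 = 0.1909 m/day.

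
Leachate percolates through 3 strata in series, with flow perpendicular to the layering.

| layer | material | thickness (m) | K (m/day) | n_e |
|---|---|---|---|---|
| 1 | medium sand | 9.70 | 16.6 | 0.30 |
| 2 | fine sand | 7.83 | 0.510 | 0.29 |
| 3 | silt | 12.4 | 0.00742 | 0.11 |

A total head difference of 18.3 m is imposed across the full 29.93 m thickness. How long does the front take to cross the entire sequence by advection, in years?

With flow normal to the layers, continuity requires the same specific discharge q through every layer.
Σ(b_i/K_i) = 9.70/16.6 + 7.83/0.510 + 12.4/0.00742 = 1687 d.
q = Δh / Σ(b_i/K_i) = 18.3 / 1687 = 0.01085 m/day.
In each layer the seepage velocity is v_i = q/n_i, so the layer transit time is t_i = b_i·n_i / q:
  layer 1 (medium sand): t_1 = 9.70 × 0.30 / 0.01085 = 268.3 d
  layer 2 (fine sand): t_2 = 7.83 × 0.29 / 0.01085 = 209.3 d
  layer 3 (silt): t_3 = 12.4 × 0.11 / 0.01085 = 125.7 d
Total t = Σ t_i = 603.4 days = 1.652 years.

1.65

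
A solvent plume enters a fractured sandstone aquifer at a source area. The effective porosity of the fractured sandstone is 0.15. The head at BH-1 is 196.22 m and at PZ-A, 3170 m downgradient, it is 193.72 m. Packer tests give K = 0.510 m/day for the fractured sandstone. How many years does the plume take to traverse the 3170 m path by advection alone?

Hydraulic gradient i = (196.22 − 193.72) / 3170 = 2.5 / 3170 = 0.0007886.
Darcy flux q = K · i = 0.5100 × 0.0007886 = 0.0004022 m/day.
Seepage velocity v = q / n_e = 0.0004022 / 0.15 = 0.002681 m/day.
Travel time t = L / v = 3170 / 0.002681 = 1.182e+06 days = 3237 years.

3240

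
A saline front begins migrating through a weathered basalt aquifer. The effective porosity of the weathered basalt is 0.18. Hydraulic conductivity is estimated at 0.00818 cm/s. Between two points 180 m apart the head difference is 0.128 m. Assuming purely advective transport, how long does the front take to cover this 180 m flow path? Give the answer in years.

Convert K: 0.00818 cm/s × 864 = 7.068 m/day.
Hydraulic gradient i = Δh / L = 0.128 / 180 = 0.0007111.
Darcy flux q = K · i = 7.068 × 0.0007111 = 0.005026 m/day.
Seepage velocity v = q / n_e = 0.005026 / 0.18 = 0.02792 m/day.
Travel time t = L / v = 180 / 0.02792 = 6447 days = 17.65 years.

17.7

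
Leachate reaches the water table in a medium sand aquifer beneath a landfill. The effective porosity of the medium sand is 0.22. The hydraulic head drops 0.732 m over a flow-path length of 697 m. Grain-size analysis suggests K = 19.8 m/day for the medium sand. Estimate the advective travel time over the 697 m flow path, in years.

Hydraulic gradient i = Δh / L = 0.732 / 697 = 0.001050.
Darcy flux q = K · i = 19.80 × 0.001050 = 0.02079 m/day.
Seepage velocity v = q / n_e = 0.02079 / 0.22 = 0.09452 m/day.
Travel time t = L / v = 697 / 0.09452 = 7374 days = 20.19 years.

20.2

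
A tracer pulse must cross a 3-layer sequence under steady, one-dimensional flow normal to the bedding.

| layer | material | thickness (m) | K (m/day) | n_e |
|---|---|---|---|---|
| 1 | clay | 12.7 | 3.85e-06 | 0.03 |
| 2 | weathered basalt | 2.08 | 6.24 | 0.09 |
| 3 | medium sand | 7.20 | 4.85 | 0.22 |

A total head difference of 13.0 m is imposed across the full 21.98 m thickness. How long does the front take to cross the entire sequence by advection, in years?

1500

With flow normal to the layers, continuity requires the same specific discharge q through every layer.
Σ(b_i/K_i) = 12.7/3.85e-06 + 2.08/6.24 + 7.20/4.85 = 3.299e+06 d.
q = Δh / Σ(b_i/K_i) = 13.0 / 3.299e+06 = 3.941e-06 m/day.
In each layer the seepage velocity is v_i = q/n_i, so the layer transit time is t_i = b_i·n_i / q:
  layer 1 (clay): t_1 = 12.7 × 0.03 / 3.941e-06 = 96677 d
  layer 2 (weathered basalt): t_2 = 2.08 × 0.09 / 3.941e-06 = 47501 d
  layer 3 (medium sand): t_3 = 7.20 × 0.22 / 3.941e-06 = 4.019e+05 d
Total t = Σ t_i = 5.461e+05 days = 1495 years.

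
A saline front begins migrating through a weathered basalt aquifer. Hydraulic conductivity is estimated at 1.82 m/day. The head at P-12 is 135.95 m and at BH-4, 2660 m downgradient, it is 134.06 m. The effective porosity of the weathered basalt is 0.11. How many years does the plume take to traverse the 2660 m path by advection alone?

619

Hydraulic gradient i = (135.95 − 134.06) / 2660 = 1.89 / 2660 = 0.0007105.
Darcy flux q = K · i = 1.820 × 0.0007105 = 0.001293 m/day.
Seepage velocity v = q / n_e = 0.001293 / 0.11 = 0.01176 m/day.
Travel time t = L / v = 2660 / 0.01176 = 2.263e+05 days = 619.5 years.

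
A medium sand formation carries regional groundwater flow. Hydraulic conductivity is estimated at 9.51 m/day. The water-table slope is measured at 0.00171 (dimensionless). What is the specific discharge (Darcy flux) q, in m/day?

0.0163

Hydraulic gradient i = 0.00171.
Specific discharge q = K · i = 9.510 × 0.001710 = 0.01626 m/day.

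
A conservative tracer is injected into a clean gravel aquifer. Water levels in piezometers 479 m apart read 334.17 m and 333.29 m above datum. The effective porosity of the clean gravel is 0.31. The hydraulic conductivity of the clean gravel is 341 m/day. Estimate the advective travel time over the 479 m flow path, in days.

Hydraulic gradient i = (334.17 − 333.29) / 479 = 0.88 / 479 = 0.001837.
Darcy flux q = K · i = 341.0 × 0.001837 = 0.6265 m/day.
Seepage velocity v = q / n_e = 0.6265 / 0.31 = 2.021 m/day.
Travel time t = L / v = 479 / 2.021 = 237.0 days.

237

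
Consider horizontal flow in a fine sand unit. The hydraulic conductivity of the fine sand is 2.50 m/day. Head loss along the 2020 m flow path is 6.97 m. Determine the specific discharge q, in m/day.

0.00863

Hydraulic gradient i = Δh / L = 6.97 / 2020 = 0.003450.
Specific discharge q = K · i = 2.500 × 0.003450 = 0.008626 m/day.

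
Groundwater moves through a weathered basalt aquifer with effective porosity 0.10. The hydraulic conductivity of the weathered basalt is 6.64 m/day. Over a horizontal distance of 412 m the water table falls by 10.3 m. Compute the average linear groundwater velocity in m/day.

1.66

Hydraulic gradient i = Δh / L = 10.3 / 412 = 0.02500.
Darcy flux q = K · i = 6.640 × 0.02500 = 0.1660 m/day.
Seepage velocity v = q / n_e = 0.1660 / 0.10 = 1.660 m/day.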